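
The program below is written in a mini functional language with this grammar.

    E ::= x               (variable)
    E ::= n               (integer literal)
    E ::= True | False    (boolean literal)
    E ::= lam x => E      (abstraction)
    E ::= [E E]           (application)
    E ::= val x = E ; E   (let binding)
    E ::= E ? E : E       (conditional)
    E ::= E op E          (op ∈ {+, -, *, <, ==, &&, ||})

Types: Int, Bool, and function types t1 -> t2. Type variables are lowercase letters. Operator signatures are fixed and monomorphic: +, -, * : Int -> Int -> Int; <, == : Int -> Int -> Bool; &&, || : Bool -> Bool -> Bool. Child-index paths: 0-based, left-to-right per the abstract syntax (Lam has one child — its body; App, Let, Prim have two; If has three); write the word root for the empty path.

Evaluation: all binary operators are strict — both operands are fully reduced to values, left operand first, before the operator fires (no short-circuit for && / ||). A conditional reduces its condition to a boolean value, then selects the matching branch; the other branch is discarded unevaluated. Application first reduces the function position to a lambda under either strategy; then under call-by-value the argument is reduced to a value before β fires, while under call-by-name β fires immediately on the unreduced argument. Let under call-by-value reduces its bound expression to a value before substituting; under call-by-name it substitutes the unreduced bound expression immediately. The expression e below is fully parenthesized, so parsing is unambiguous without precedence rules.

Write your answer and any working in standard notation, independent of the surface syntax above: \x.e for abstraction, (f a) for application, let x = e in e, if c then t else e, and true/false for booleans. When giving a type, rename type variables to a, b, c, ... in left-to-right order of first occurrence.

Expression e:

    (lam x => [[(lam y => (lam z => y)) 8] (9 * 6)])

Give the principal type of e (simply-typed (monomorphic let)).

Answer: a -> Int

Derivation:
y : b
\z._ : c -> b
\y._ : b -> c -> b
  unify b -> c -> b ~ Int -> d
  unify b ~ Int
  unify c -> Int ~ d
_ _ : c -> Int
  unify Int ~ Int
  unify Int ~ Int
  unify c -> Int ~ Int -> e
  unify c ~ Int
  unify Int ~ e
_ _ : Int
\x._ : a -> Int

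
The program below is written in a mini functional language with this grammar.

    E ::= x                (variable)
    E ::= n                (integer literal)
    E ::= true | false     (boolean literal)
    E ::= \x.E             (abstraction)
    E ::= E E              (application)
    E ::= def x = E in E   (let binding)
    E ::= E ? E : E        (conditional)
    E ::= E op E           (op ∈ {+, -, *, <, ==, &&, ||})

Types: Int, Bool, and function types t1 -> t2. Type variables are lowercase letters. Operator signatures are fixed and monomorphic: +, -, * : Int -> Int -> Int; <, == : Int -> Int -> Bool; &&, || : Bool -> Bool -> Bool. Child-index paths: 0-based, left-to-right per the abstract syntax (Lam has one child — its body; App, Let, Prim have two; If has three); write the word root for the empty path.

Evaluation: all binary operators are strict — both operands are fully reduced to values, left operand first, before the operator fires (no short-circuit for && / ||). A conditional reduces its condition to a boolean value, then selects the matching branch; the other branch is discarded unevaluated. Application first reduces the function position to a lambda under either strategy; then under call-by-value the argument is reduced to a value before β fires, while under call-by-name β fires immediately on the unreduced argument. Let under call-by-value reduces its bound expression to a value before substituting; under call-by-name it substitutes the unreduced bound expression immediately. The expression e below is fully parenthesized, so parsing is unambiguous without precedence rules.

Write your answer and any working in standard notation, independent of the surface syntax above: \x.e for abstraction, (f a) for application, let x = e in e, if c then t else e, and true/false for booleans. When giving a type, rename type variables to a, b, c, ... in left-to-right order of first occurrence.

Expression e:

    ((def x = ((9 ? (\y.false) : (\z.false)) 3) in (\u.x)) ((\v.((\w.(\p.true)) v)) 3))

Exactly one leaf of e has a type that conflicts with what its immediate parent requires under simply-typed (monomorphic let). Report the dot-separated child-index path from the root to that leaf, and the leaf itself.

Trace:
  unify Int ~ Bool
  FAIL: mismatch Int ~ Bool

Answer: 0.0.0.0 : 9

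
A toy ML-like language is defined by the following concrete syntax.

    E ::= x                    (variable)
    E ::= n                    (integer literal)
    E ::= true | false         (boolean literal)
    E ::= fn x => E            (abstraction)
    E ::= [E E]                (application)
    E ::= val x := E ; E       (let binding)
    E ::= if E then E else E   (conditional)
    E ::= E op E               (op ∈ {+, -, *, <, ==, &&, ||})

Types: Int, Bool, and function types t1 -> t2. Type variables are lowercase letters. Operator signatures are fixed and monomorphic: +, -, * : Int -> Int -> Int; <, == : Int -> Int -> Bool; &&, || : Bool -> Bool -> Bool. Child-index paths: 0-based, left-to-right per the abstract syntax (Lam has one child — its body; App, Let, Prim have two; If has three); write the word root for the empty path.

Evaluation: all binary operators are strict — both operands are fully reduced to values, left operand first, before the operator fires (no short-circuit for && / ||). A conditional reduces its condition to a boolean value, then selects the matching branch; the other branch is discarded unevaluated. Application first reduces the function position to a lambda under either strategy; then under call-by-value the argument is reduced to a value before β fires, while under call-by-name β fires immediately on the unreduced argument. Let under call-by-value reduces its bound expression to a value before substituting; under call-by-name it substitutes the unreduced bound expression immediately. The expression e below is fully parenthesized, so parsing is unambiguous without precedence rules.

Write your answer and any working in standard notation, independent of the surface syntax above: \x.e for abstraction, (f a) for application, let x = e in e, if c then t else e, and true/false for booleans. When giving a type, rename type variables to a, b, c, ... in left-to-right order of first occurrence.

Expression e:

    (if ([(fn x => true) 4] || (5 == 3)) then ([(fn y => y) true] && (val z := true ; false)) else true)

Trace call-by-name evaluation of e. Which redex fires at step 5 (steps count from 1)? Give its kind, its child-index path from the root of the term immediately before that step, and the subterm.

Working:
step 0: (if (((\x.true) 4) || (5 == 3)) then (((\y.y) true) && (let z = true in false)) else true)
step 1: [beta@0.0] (if (true || (5 == 3)) then (((\y.y) true) && (let z = true in false)) else true)
step 2: [delta@0.1] (if (true || false) then (((\y.y) true) && (let z = true in false)) else true)
step 3: [delta@0] (if true then (((\y.y) true) && (let z = true in false)) else true)
step 4: [if@root] (((\y.y) true) && (let z = true in false))
step 5: [beta@0] (true && (let z = true in false))

Answer: beta at 0 : ((\y.y) true)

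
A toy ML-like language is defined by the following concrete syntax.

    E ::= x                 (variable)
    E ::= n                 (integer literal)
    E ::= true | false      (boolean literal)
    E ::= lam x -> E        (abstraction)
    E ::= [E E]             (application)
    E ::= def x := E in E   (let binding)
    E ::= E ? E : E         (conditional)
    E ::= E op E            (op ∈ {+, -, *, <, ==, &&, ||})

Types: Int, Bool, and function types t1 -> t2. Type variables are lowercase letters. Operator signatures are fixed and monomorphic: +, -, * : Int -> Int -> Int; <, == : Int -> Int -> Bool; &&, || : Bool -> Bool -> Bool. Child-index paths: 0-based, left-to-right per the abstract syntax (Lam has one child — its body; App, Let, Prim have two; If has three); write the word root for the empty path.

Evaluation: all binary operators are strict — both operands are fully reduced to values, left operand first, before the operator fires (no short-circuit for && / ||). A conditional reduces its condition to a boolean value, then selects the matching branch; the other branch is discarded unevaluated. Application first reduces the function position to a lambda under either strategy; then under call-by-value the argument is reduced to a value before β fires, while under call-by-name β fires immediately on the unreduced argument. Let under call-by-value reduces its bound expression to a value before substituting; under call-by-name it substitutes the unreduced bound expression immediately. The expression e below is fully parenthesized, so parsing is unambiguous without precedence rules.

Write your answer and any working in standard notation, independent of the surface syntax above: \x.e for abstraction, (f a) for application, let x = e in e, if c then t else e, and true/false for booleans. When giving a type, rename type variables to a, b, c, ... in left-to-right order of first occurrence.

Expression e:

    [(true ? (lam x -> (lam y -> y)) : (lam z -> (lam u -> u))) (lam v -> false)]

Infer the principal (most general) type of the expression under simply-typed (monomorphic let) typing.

Answer: a -> a

Trace:
  unify Bool ~ Bool
y : b
\y._ : b -> b
\x._ : a -> b -> b
u : d
\u._ : d -> d
\z._ : c -> d -> d
  unify a -> b -> b ~ c -> d -> d
  unify a ~ c
  unify b -> b ~ d -> d
  unify b ~ d
  unify d ~ d
\v._ : e -> Bool
  unify c -> d -> d ~ (e -> Bool) -> f
  unify c ~ e -> Bool
  unify d -> d ~ f
_ _ : d -> d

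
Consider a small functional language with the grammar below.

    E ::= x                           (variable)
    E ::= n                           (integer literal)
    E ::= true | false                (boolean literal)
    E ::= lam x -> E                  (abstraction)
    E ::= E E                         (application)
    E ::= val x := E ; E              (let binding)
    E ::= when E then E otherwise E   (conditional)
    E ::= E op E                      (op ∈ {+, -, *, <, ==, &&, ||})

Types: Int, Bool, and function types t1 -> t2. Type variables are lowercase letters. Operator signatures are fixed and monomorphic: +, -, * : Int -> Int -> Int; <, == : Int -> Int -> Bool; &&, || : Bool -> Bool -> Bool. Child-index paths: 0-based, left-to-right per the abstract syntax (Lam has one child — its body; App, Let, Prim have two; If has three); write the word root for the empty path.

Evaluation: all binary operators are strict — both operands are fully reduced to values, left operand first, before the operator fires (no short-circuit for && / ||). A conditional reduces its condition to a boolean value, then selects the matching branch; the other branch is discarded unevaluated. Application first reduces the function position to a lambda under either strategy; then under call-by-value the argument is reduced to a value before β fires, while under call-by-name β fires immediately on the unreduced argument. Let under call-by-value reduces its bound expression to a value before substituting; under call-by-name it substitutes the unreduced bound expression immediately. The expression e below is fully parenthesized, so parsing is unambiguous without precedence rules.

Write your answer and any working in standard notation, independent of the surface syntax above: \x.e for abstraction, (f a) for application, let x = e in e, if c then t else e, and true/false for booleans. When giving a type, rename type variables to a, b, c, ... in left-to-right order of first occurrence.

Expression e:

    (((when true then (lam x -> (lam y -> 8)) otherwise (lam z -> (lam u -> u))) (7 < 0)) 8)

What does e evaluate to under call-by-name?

Trace:
step 0: (((if true then (\x.(\y.8)) else (\z.(\u.u))) (7 < 0)) 8)
step 1: [if@0.0] (((\x.(\y.8)) (7 < 0)) 8)
step 2: [beta@0] ((\y.8) 8)
step 3: [beta@root] 8

Answer: 8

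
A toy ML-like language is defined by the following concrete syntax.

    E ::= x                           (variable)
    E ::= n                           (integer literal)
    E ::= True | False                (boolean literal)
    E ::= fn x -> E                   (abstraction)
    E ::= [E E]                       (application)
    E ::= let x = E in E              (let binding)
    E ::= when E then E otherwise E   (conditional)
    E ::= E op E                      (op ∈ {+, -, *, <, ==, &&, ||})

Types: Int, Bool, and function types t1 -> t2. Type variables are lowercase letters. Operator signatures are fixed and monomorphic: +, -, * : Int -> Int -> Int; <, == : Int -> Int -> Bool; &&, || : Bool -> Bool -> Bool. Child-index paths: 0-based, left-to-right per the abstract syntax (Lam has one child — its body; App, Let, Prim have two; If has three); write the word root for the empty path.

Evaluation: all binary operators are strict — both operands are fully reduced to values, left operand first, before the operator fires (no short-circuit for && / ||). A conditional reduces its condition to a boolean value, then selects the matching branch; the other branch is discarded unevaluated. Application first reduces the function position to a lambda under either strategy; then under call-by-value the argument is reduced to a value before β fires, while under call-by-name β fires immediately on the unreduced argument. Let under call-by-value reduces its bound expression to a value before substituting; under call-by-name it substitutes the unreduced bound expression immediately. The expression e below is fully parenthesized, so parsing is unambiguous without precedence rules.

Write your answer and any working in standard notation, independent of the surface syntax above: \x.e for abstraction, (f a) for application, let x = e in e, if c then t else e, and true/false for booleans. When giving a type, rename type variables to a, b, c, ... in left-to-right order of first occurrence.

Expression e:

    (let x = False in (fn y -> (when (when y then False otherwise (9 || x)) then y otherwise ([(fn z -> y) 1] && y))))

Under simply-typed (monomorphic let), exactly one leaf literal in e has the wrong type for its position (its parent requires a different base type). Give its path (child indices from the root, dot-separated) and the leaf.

Derivation:
let x : Bool
y : a
  unify a ~ Bool
  unify Int ~ Bool
  FAIL: mismatch Int ~ Bool

Answer: 1.0.0.2.0 : 9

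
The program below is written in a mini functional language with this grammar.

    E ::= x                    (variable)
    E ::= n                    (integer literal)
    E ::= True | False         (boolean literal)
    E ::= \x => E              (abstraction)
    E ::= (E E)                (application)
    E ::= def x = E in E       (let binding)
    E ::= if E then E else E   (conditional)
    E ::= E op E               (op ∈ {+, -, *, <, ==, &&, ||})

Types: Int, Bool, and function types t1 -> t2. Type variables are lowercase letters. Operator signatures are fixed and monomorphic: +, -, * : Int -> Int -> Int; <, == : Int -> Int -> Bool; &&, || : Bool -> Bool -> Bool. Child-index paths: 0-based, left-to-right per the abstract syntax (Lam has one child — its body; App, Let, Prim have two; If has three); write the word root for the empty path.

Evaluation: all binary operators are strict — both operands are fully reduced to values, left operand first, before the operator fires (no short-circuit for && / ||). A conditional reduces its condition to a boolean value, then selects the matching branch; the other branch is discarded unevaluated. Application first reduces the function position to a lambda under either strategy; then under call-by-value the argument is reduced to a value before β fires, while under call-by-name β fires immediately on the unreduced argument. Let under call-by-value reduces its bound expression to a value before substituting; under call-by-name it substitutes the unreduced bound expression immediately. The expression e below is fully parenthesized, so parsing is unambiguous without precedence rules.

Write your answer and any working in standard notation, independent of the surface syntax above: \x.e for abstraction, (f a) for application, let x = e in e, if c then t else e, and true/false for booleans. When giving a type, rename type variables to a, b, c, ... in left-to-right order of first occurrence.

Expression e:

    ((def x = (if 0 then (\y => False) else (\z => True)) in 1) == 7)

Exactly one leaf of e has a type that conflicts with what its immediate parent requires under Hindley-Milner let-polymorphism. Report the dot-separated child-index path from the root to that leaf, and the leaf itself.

Working:
  unify Int ~ Bool
  FAIL: mismatch Int ~ Bool

Answer: 0.0.0 : 0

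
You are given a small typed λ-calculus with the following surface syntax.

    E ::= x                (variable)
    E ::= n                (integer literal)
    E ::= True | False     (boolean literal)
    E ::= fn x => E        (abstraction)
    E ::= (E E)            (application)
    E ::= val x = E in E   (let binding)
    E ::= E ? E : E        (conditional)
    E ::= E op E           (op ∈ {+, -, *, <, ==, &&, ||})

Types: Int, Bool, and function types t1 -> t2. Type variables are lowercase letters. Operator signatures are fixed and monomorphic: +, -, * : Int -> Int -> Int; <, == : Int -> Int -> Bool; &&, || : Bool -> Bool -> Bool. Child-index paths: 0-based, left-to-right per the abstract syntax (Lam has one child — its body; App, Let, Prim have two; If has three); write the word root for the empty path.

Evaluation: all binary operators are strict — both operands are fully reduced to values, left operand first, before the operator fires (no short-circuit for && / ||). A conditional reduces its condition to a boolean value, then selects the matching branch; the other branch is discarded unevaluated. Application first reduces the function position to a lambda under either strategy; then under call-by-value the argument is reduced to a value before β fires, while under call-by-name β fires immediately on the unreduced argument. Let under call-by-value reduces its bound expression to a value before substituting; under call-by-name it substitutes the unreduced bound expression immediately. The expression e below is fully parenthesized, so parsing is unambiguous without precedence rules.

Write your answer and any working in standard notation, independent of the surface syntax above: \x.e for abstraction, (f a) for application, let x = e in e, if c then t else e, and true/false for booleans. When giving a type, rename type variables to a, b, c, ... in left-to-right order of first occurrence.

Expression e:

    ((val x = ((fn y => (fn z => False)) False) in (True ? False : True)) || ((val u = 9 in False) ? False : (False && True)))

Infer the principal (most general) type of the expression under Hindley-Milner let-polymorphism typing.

Trace:
\z._ : b -> Bool
\y._ : a -> b -> Bool
  unify a -> b -> Bool ~ Bool -> c
  unify a ~ Bool
  unify b -> Bool ~ c
_ _ : b -> Bool
let x : forall. b -> Bool
  unify Bool ~ Bool
  unify Bool ~ Bool
  unify Bool ~ Bool
let u : Int
  unify Bool ~ Bool
  unify Bool ~ Bool
  unify Bool ~ Bool
  unify Bool ~ Bool
  unify Bool ~ Bool

Answer: Bool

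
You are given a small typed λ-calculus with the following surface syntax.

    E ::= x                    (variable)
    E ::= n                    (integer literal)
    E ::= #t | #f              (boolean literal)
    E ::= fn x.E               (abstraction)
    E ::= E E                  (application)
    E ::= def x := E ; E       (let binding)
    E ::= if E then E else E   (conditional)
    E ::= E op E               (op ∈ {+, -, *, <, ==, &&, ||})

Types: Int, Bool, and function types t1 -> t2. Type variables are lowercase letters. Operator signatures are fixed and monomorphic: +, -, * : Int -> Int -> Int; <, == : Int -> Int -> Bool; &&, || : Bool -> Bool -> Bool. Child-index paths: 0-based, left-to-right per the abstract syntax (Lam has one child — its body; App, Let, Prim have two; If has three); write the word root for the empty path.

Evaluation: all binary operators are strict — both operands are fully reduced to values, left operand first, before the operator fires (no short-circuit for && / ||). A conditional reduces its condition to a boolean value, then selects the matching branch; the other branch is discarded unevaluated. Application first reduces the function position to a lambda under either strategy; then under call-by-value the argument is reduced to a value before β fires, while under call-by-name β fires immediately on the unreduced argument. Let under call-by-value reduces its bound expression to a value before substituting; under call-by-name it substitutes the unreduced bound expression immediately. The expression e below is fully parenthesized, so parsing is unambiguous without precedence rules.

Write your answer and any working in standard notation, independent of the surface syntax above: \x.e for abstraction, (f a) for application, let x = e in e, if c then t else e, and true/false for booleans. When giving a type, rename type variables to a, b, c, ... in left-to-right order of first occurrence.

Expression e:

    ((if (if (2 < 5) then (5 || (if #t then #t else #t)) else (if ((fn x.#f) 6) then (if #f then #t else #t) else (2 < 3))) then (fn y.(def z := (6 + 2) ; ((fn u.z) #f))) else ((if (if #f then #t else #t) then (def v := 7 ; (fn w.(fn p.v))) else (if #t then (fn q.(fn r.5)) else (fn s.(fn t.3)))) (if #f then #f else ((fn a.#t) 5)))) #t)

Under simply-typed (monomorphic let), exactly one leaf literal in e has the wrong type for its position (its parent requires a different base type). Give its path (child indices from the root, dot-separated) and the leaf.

Trace:
  unify Int ~ Int
  unify Int ~ Int
  unify Bool ~ Bool
  unify Int ~ Bool
  FAIL: mismatch Int ~ Bool

Answer: 0.0.1.0 : 5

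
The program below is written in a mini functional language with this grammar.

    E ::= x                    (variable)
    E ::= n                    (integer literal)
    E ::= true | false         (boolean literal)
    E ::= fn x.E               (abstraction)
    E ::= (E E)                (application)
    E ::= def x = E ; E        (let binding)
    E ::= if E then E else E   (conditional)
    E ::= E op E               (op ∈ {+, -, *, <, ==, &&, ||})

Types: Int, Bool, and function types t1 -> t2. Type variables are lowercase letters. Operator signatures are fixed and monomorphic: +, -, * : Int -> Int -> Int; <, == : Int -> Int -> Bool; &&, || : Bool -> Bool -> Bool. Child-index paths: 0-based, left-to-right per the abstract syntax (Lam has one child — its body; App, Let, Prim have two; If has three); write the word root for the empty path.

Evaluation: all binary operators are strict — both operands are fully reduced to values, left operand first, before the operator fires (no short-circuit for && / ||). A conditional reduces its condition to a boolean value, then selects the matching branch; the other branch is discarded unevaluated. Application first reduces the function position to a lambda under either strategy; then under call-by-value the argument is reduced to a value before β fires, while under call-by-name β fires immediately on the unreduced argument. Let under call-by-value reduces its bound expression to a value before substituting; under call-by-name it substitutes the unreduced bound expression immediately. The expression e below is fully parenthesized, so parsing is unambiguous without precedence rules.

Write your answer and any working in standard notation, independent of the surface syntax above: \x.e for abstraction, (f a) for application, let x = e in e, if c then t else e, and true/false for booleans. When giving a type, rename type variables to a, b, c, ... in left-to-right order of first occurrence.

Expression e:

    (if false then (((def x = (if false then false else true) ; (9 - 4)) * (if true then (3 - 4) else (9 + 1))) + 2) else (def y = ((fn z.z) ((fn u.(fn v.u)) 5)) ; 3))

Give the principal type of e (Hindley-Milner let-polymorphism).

Answer: Int

Derivation:
  unify Bool ~ Bool
  unify Bool ~ Bool
  unify Bool ~ Bool
let x : Bool
  unify Int ~ Int
  unify Int ~ Int
  unify Int ~ Int
  unify Bool ~ Bool
  unify Int ~ Int
  unify Int ~ Int
  unify Int ~ Int
  unify Int ~ Int
  unify Int ~ Int
  unify Int ~ Int
  unify Int ~ Int
  unify Int ~ Int
z : a
\z._ : a -> a
u : b
\v._ : c -> b
\u._ : b -> c -> b
  unify b -> c -> b ~ Int -> d
  unify b ~ Int
  unify c -> Int ~ d
_ _ : c -> Int
  unify a -> a ~ (c -> Int) -> e
  unify a ~ c -> Int
  unify c -> Int ~ e
_ _ : c -> Int
let y : forall. c -> Int
  unify Int ~ Int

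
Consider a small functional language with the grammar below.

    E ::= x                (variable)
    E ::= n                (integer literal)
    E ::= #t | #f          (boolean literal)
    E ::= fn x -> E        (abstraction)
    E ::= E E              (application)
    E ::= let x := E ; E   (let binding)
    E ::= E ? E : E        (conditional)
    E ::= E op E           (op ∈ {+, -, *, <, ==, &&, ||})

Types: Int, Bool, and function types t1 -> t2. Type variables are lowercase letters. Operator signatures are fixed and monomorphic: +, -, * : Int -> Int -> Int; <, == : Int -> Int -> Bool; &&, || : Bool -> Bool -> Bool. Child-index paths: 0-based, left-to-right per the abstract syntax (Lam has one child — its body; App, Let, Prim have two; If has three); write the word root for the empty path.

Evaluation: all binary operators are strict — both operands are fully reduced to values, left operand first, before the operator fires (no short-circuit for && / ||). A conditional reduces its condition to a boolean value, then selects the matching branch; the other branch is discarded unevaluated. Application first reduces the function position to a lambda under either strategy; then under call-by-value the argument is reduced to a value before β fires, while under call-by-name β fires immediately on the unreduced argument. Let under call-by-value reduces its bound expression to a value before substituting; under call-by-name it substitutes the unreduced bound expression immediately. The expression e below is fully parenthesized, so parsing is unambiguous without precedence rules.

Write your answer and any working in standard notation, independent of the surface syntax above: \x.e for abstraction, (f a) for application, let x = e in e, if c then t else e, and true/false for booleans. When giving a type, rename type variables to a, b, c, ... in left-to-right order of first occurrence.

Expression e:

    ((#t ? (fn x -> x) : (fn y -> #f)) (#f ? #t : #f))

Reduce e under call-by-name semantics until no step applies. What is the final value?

Answer: false

Trace:
step 0: ((if true then (\x.x) else (\y.false)) (if false then true else false))
step 1: [if@0] ((\x.x) (if false then true else false))
step 2: [beta@root] (if false then true else false)
step 3: [if@root] false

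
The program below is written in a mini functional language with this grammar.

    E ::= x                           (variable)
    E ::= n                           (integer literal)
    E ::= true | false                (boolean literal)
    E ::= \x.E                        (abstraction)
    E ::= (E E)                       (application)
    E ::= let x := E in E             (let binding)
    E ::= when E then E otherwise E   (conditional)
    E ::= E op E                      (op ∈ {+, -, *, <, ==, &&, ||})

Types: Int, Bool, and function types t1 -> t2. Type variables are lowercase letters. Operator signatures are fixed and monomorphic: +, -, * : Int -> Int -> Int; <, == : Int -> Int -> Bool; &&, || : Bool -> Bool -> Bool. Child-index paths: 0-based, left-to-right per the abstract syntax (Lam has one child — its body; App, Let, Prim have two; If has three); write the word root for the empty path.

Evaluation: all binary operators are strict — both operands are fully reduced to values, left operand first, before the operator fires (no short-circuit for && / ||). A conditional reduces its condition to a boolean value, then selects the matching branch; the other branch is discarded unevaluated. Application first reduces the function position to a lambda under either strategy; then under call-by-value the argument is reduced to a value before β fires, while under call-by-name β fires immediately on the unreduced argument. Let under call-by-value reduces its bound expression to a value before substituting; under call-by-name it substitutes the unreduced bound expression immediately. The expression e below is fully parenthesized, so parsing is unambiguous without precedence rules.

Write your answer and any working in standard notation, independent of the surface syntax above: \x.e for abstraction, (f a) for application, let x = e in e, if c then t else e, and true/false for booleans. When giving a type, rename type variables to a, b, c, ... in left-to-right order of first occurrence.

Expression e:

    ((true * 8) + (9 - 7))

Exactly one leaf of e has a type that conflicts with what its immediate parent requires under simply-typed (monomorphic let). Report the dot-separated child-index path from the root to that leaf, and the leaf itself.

Derivation:
  unify Bool ~ Int
  FAIL: mismatch Bool ~ Int

Answer: 0.0 : true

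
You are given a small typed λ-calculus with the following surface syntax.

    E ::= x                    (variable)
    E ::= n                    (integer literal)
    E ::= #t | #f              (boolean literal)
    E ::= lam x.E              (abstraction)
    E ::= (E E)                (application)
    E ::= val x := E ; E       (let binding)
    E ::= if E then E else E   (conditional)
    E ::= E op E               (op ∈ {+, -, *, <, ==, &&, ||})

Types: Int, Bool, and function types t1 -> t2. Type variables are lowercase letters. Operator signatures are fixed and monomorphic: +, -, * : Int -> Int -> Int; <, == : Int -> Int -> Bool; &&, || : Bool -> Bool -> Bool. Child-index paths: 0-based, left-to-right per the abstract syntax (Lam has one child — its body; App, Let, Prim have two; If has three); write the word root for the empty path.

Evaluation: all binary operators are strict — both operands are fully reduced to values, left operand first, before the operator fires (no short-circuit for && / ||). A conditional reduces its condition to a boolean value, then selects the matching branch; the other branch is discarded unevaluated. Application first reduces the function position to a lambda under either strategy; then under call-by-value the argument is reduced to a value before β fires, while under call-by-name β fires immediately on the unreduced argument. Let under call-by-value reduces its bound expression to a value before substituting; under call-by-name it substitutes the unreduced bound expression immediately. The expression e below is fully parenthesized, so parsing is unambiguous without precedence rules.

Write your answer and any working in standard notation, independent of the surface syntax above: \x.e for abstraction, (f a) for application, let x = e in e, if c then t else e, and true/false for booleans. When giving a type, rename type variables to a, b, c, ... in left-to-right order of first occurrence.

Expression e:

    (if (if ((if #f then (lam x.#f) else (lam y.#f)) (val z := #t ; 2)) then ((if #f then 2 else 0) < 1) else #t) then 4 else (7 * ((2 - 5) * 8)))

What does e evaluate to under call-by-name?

Answer: 4

Trace:
step 0: (if (if ((if false then (\x.false) else (\y.false)) (let z = true in 2)) then ((if false then 2 else 0) < 1) else true) then 4 else (7 * ((2 - 5) * 8)))
step 1: [if@0.0.0] (if (if ((\y.false) (let z = true in 2)) then ((if false then 2 else 0) < 1) else true) then 4 else (7 * ((2 - 5) * 8)))
step 2: [beta@0.0] (if (if false then ((if false then 2 else 0) < 1) else true) then 4 else (7 * ((2 - 5) * 8)))
step 3: [if@0] (if true then 4 else (7 * ((2 - 5) * 8)))
step 4: [if@root] 4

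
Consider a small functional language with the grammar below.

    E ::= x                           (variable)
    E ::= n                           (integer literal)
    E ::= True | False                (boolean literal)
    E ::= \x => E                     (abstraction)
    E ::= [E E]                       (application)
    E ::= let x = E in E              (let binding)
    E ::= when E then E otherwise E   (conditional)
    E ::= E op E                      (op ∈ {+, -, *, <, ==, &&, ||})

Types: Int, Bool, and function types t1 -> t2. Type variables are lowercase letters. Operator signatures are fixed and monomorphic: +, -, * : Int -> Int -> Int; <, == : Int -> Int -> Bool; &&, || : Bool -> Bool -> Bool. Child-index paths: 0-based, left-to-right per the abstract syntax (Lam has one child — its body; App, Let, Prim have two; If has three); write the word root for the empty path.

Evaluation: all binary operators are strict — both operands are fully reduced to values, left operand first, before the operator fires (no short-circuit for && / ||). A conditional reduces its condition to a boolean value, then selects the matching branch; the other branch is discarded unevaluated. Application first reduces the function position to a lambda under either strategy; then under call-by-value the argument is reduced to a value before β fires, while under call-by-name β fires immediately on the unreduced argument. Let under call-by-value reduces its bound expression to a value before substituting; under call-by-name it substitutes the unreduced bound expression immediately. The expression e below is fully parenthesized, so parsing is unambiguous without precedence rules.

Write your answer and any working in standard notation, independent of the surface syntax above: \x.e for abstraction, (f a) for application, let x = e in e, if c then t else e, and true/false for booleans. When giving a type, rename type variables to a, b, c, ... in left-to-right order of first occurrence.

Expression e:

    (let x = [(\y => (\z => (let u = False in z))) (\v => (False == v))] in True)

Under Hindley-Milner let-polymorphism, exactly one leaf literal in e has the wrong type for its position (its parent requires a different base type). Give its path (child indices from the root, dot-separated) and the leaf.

Answer: 0.1.0.0 : false

Working:
let u : Bool
z : b
\z._ : b -> b
\y._ : a -> b -> b
  unify Bool ~ Int
  FAIL: mismatch Bool ~ Int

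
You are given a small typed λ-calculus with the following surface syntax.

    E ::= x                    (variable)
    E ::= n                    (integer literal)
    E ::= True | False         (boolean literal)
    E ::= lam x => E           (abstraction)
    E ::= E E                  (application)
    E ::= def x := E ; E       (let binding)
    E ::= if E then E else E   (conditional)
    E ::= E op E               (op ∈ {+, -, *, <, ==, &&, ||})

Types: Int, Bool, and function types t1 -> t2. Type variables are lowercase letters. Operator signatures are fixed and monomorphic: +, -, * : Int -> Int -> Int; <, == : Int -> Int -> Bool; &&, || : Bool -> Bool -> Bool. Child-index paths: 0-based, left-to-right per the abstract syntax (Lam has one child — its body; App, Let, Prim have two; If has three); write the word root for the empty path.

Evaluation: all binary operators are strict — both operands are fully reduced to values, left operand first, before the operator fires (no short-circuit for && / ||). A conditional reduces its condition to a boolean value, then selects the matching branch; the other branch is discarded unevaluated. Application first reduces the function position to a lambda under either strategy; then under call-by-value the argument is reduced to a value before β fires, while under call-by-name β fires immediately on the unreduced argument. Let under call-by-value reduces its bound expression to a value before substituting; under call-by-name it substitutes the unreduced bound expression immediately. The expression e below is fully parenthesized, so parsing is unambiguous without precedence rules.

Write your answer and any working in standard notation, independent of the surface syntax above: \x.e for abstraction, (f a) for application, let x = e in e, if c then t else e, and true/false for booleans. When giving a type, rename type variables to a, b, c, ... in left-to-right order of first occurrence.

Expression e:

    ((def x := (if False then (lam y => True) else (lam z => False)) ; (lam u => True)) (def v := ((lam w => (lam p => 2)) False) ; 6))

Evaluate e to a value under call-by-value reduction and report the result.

Answer: true

Trace:
step 0: ((let x = (if false then (\y.true) else (\z.false)) in (\u.true)) (let v = ((\w.(\p.2)) false) in 6))
step 1: [if@0.0] ((let x = (\z.false) in (\u.true)) (let v = ((\w.(\p.2)) false) in 6))
step 2: [let@0] ((\u.true) (let v = ((\w.(\p.2)) false) in 6))
step 3: [beta@1.0] ((\u.true) (let v = (\p.2) in 6))
step 4: [let@1] ((\u.true) 6)
step 5: [beta@root] true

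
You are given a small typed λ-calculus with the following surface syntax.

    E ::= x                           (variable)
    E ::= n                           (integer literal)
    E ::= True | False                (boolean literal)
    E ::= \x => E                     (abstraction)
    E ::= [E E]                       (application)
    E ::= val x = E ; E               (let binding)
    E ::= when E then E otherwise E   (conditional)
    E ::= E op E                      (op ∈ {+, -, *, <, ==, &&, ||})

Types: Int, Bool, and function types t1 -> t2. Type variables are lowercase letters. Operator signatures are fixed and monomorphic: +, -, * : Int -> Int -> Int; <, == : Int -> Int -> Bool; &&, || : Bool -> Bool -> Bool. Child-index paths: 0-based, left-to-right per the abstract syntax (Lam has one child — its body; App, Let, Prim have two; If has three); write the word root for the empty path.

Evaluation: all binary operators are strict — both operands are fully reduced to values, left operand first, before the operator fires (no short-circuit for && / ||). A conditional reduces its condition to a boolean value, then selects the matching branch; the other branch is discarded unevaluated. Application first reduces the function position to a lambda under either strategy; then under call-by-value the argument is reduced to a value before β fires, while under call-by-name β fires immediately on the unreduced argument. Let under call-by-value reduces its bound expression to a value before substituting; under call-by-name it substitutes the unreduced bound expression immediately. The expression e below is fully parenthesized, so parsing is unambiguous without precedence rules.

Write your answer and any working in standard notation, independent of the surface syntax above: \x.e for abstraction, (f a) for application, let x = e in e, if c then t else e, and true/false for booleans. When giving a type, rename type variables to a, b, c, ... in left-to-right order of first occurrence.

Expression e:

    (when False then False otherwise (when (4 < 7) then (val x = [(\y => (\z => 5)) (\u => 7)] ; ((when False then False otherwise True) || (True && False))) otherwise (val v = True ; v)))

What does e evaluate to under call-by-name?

Trace:
step 0: (if false then false else (if (4 < 7) then (let x = ((\y.(\z.5)) (\u.7)) in ((if false then false else true) || (true && false))) else (let v = true in v)))
step 1: [if@root] (if (4 < 7) then (let x = ((\y.(\z.5)) (\u.7)) in ((if false then false else true) || (true && false))) else (let v = true in v))
step 2: [delta@0] (if true then (let x = ((\y.(\z.5)) (\u.7)) in ((if false then false else true) || (true && false))) else (let v = true in v))
step 3: [if@root] (let x = ((\y.(\z.5)) (\u.7)) in ((if false then false else true) || (true && false)))
step 4: [let@root] ((if false then false else true) || (true && false))
step 5: [if@0] (true || (true && false))
step 6: [delta@1] (true || false)
step 7: [delta@root] true

Answer: true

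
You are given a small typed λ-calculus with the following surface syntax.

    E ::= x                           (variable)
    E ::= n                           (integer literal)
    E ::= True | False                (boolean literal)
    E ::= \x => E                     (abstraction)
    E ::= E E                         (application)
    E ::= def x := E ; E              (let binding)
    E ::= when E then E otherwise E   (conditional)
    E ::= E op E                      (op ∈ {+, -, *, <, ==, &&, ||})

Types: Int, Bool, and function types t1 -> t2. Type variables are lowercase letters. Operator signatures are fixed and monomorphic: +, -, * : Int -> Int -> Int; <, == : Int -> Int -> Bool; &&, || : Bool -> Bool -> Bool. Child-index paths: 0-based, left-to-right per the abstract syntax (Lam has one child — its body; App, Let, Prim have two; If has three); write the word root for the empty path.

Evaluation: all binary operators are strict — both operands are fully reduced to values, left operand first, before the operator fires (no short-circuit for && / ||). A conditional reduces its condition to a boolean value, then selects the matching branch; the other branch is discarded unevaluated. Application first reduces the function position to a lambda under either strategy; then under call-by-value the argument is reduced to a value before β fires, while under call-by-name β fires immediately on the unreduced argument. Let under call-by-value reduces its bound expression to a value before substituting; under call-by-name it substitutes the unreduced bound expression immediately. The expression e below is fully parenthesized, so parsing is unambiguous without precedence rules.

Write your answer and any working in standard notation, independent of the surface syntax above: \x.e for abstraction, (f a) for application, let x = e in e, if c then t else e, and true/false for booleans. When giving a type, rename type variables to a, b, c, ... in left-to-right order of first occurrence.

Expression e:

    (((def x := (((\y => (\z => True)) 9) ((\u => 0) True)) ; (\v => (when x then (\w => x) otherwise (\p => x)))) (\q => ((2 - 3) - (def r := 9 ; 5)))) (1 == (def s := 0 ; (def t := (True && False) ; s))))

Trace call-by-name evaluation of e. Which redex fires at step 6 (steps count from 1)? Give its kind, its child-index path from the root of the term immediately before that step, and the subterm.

Answer: beta at root : ((\w.(((\y.(\z.true)) 9) ((\u.0) true))) (1 == (let s = 0 in (let t = (true && false) in s))))

Trace:
step 0: (((let x = (((\y.(\z.true)) 9) ((\u.0) true)) in (\v.(if x then (\w.x) else (\p.x)))) (\q.((2 - 3) - (let r = 9 in 5)))) (1 == (let s = 0 in (let t = (true && false) in s))))
step 1: [let@0.0] (((\v.(if (((\y.(\z.true)) 9) ((\u.0) true)) then (\w.(((\y.(\z.true)) 9) ((\u.0) true))) else (\p.(((\y.(\z.true)) 9) ((\u.0) true))))) (\q.((2 - 3) - (let r = 9 in 5)))) (1 == (let s = 0 in (let t = (true && false) in s))))
step 2: [beta@0] ((if (((\y.(\z.true)) 9) ((\u.0) true)) then (\w.(((\y.(\z.true)) 9) ((\u.0) true))) else (\p.(((\y.(\z.true)) 9) ((\u.0) true)))) (1 == (let s = 0 in (let t = (true && false) in s))))
step 3: [beta@0.0.0] ((if ((\z.true) ((\u.0) true)) then (\w.(((\y.(\z.true)) 9) ((\u.0) true))) else (\p.(((\y.(\z.true)) 9) ((\u.0) true)))) (1 == (let s = 0 in (let t = (true && false) in s))))
step 4: [beta@0.0] ((if true then (\w.(((\y.(\z.true)) 9) ((\u.0) true))) else (\p.(((\y.(\z.true)) 9) ((\u.0) true)))) (1 == (let s = 0 in (let t = (true && false) in s))))
step 5: [if@0] ((\w.(((\y.(\z.true)) 9) ((\u.0) true))) (1 == (let s = 0 in (let t = (true && false) in s))))
step 6: [beta@root] (((\y.(\z.true)) 9) ((\u.0) true))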